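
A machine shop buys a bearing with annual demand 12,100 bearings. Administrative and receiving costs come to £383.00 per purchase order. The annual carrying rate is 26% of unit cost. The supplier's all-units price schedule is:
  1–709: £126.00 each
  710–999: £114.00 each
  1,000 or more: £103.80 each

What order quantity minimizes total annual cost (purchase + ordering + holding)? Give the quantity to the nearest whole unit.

Q* ≈ 1,000 bearings

Holding cost per unit per year at price C is H = 0.26·C.
For each price level, check whether its EOQ is feasible; otherwise the best quantity at that price is the breakpoint.
EOQ at £126.00 = 531.9 (feasible in tier 1): TC = 12,100×£126.00 + (12,100/531.9)×383 + (531.9/2)×0.26×£126.00 = £1,542,025.25.
EOQ at £114.00 = 559.2 < 710, so use break Q=710: TC = 12,100×£114.00 + (12,100/710.0)×383 + (710.0/2)×0.26×£114.00 = £1,396,449.38.
EOQ at £103.80 = 586.0 < 1000, so use break Q=1000: TC = 12,100×£103.80 + (12,100/1000.0)×383 + (1000.0/2)×0.26×£103.80 = £1,274,108.30.
Lowest total cost is £1,274,108.30 at Q = 1000.0.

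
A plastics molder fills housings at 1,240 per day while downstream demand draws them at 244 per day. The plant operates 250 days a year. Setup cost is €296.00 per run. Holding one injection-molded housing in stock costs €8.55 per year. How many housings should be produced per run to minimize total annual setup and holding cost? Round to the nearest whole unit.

Q* ≈ 2,293 housings

Annual demand D = 244 × 250 = 61,000.
Production build-up factor (1 − d/p) = 1 − 244/1,240 = 0.8032.
Q* = √(2DS / (H(1 − d/p))) = √(2 × 61,000 × 296 / (8.55 × 0.8032)).
= √(36,112,000 / 6.8676) ≈ 2293.105.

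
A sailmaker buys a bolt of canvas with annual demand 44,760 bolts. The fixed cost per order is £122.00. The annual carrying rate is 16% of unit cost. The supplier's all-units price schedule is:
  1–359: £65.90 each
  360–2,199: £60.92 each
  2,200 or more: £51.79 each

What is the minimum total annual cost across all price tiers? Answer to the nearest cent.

TC* ≈ £2,329,717.59

Holding cost per unit per year at price C is H = 0.16·C.
For each price level, check whether its EOQ is feasible; otherwise the best quantity at that price is the breakpoint.
Tier 1 (£65.90): EOQ = 1017.7 exceeds tier's upper bound 359, so this tier is dominated.
EOQ at £60.92 = 1058.5 (feasible in tier 2): TC = 44,760×£60.92 + (44,760/1058.5)×122 + (1058.5/2)×0.16×£60.92 = £2,737,096.83.
EOQ at £51.79 = 1148.0 < 2200, so use break Q=2200: TC = 44,760×£51.79 + (44,760/2200.0)×122 + (2200.0/2)×0.16×£51.79 = £2,329,717.59.
Lowest total cost among the candidates is at Q = 2200.0.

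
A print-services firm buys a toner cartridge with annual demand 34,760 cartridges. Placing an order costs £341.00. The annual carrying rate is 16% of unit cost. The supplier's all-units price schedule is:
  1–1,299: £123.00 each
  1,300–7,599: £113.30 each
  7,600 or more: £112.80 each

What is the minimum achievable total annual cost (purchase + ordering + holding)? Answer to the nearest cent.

TC* ≈ £3,959,209.02

Holding cost per unit per year at price C is H = 0.16·C.
Evaluate total cost at each tier's feasible EOQ or, if the EOQ is below the tier, at the tier's minimum quantity.
EOQ at £123.00 = 1097.5 (feasible in tier 1): TC = 34,760×£123.00 + (34,760/1097.5)×341 + (1097.5/2)×0.16×£123.00 = £4,297,079.55.
EOQ at £113.30 = 1143.6 < 1300, so use break Q=1300: TC = 34,760×£113.30 + (34,760/1300.0)×341 + (1300.0/2)×0.16×£113.30 = £3,959,209.02.
EOQ at £112.80 = 1146.1 < 7600, so use break Q=7600: TC = 34,760×£112.80 + (34,760/7600.0)×341 + (7600.0/2)×0.16×£112.80 = £3,991,070.03.
Lowest total cost among the candidates is at Q = 1300.0.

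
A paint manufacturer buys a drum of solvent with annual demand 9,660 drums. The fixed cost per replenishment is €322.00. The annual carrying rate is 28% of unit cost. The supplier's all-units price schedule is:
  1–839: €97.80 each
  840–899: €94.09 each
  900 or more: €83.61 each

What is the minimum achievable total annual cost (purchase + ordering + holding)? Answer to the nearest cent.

TC* ≈ €821,663.59

Holding cost per unit per year at price C is H = 0.28·C.
Evaluate total cost at each tier's feasible EOQ or, if the EOQ is below the tier, at the tier's minimum quantity.
EOQ at €97.80 = 476.6 (feasible in tier 1): TC = 9,660×€97.80 + (9,660/476.6)×322 + (476.6/2)×0.28×€97.80 = €957,800.09.
EOQ at €94.09 = 485.9 < 840, so use break Q=840: TC = 9,660×€94.09 + (9,660/840.0)×322 + (840.0/2)×0.28×€94.09 = €923,677.38.
EOQ at €83.61 = 515.5 < 900, so use break Q=900: TC = 9,660×€83.61 + (9,660/900.0)×322 + (900.0/2)×0.28×€83.61 = €821,663.59.
Lowest total cost among the candidates is at Q = 900.0.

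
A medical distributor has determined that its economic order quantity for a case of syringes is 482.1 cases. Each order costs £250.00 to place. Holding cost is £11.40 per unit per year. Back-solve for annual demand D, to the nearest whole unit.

Invert the EOQ relation Q*² = 2DS/H.
From Q* = √(2DS/H): D = Q*²H / (2S) = 482.1² × 11.4 / (2 × 250) = 5299.185.

D ≈ 5,299 cases per year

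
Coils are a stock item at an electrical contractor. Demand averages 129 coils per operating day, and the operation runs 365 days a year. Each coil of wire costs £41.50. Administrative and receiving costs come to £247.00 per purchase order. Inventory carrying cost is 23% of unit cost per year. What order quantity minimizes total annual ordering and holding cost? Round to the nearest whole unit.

Q* ≈ 1,561 coils

Annual demand D = 129 × 365 = 47,085.
Holding cost H = 0.23 × £41.50 = £9.5450 per unit per year.
EOQ = √(2DS / H) = √(2 × 47,085 × 247 / 9.545).
= √(23,259,990 / 9.545) = √2,436,876.8989 ≈ 1561.050.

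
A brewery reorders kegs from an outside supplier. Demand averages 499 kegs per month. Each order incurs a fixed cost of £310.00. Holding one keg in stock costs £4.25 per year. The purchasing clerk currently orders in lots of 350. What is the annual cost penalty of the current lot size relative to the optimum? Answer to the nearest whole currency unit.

Annual demand D = 499 × 12 = 5,988.
EOQ = √(2DS/H) = √(2 × 5,988 × 310 / 4.25) ≈ 934.64.
Cost at Q* = (D/Q*)S + (Q*/2)H = √(2DSH) ≈ £3,972.20.
Cost at Q = 350: (5,988/350)×310 + (350/2)×4.25 = £5,303.66 + £743.75 = £6,047.41.
Excess = £6,047.41 − £3,972.20 = £2,075.21.

Extra cost ≈ £2,075 per year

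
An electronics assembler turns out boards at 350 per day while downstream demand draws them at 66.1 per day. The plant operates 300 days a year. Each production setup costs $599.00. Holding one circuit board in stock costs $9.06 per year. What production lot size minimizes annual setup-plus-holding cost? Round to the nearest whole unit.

Annual demand D = 66.1 × 300 = 19,830.
Production build-up factor (1 − d/p) = 1 − 66.1/350 = 0.8111.
Q* = √(2DS / (H(1 − d/p))) = √(2 × 19,830 × 599 / (9.06 × 0.8111)).
= √(23,756,340 / 7.349) ≈ 1797.947.

Q* ≈ 1,798 boards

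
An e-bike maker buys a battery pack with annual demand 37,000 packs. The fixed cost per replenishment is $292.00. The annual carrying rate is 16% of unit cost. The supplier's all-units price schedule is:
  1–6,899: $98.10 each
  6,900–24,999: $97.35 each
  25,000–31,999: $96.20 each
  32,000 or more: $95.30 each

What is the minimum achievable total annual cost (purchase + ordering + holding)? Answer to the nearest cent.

TC* ≈ $3,648,116.27

Holding cost per unit per year at price C is H = 0.16·C.
Evaluate total cost at each tier's feasible EOQ or, if the EOQ is below the tier, at the tier's minimum quantity.
EOQ at $98.10 = 1173.3 (feasible in tier 1): TC = 37,000×$98.10 + (37,000/1173.3)×292 + (1173.3/2)×0.16×$98.10 = $3,648,116.27.
EOQ at $97.35 = 1177.8 < 6900, so use break Q=6900: TC = 37,000×$97.35 + (37,000/6900.0)×292 + (6900.0/2)×0.16×$97.35 = $3,657,253.00.
EOQ at $96.20 = 1184.8 < 25000, so use break Q=25000: TC = 37,000×$96.20 + (37,000/25000.0)×292 + (25000.0/2)×0.16×$96.20 = $3,752,232.16.
EOQ at $95.30 = 1190.4 < 32000, so use break Q=32000: TC = 37,000×$95.30 + (37,000/32000.0)×292 + (32000.0/2)×0.16×$95.30 = $3,770,405.62.
Lowest total cost among the candidates is at Q = 1173.3.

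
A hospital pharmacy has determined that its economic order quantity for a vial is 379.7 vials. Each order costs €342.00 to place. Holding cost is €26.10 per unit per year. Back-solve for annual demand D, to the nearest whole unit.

Invert the EOQ relation Q*² = 2DS/H.
From Q* = √(2DS/H): D = Q*²H / (2S) = 379.7² × 26.1 / (2 × 342) = 5501.303.

D ≈ 5,501 vials per year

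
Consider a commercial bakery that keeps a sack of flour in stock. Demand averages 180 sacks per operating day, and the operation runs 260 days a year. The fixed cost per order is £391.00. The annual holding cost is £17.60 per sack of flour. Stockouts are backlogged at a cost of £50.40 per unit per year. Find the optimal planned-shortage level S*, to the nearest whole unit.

Annual demand D = 180 × 260 = 46,800.
With planned backorders, Q* = √(2DS/H) · √((H+B)/B).
√(2DS/H) = √(2 × 46,800 × 391 / 17.6) = 1442.016.
√((H+B)/B) = √((17.6+50.4)/50.4) = 1.1616.
Q* ≈ 1674.978.
S* = Q* · H/(H+B) = 1674.978 × 17.6/68 ≈ 433.524.

S* ≈ 434 sacks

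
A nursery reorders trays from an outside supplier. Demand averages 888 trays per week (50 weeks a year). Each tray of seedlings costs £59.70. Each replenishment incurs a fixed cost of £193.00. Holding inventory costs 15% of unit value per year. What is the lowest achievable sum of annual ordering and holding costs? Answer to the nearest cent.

TC* ≈ £12,388.48

Annual demand D = 888 × 50 = 44,400.
Holding cost H = 0.15 × £59.70 = £8.9550 per unit per year.
Q* = √(2DS/H) = √(2 × 44,400 × 193 / 8.955) ≈ 1383.41.
At Q*, ordering cost (D/Q*)S equals holding cost (Q*/2)H, each = √(DSH/2).
Minimum total = √(2DSH) = √(2 × 44,400 × 193 × 8.955) ≈ 12388.477.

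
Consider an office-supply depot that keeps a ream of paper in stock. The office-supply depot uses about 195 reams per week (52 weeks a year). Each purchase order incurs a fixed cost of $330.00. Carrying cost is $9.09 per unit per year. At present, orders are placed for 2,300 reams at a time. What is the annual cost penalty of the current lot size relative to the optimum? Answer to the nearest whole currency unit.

Extra cost ≈ $4,109 per year

Annual demand D = 195 × 52 = 10,140.
EOQ = √(2DS/H) = √(2 × 10,140 × 330 / 9.09) ≈ 858.04.
Cost at Q* = (D/Q*)S + (Q*/2)H = √(2DSH) ≈ $7,799.61.
Cost at Q = 2,300: (10,140/2,300)×330 + (2,300/2)×9.09 = $1,454.87 + $10,453.50 = $11,908.37.
Excess = $11,908.37 − $7,799.61 = $4,108.76.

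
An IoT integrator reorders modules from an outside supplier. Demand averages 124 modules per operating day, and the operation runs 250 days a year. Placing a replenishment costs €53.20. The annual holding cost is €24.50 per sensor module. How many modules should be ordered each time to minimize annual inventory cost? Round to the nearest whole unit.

Annual demand D = 124 × 250 = 31,000.
EOQ = √(2DS / H) = √(2 × 31,000 × 53.2 / 24.5).
= √(3,298,400 / 24.5) = √134,628.5714 ≈ 366.918.

Q* ≈ 367 modules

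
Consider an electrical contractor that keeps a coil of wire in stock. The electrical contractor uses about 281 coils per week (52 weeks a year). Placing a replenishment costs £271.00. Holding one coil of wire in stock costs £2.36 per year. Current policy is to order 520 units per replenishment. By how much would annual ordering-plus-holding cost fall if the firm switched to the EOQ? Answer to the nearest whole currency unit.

Extra cost ≈ £3,905 per year

Annual demand D = 281 × 52 = 14,612.
EOQ = √(2DS/H) = √(2 × 14,612 × 271 / 2.36) ≈ 1831.89.
Cost at Q* = (D/Q*)S + (Q*/2)H = √(2DSH) ≈ £4,323.25.
Cost at Q = 520: (14,612/520)×271 + (520/2)×2.36 = £7,615.10 + £613.60 = £8,228.70.
Excess = £8,228.70 − £4,323.25 = £3,905.45.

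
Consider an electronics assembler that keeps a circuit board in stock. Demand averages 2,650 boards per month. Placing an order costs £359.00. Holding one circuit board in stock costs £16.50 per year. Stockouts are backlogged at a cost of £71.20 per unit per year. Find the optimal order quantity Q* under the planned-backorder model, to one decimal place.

Annual demand D = 2,650 × 12 = 31,800.
With planned backorders, Q* = √(2DS/H) · √((H+B)/B).
√(2DS/H) = √(2 × 31,800 × 359 / 16.5) = 1176.343.
√((H+B)/B) = √((16.5+71.2)/71.2) = 1.1098.
Q* ≈ 1305.550.

Q* ≈ 1,305.6 boards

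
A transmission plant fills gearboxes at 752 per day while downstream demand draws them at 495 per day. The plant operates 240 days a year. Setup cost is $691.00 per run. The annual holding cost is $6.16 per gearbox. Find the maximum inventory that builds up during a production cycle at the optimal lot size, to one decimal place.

I_max ≈ 3,018.1 gearboxes

Annual demand D = 495 × 240 = 118,800.
Production build-up factor (1 − d/p) = 1 − 495/752 = 0.3418.
Q* = √(2DS / (H(1 − d/p))) = √(2 × 118,800 × 691 / (6.16 × 0.3418)).
= √(164,181,600 / 2.1052) ≈ 8831.089.
Maximum inventory = Q*(1 − d/p) = 8831.089 × 0.3418 ≈ 3018.072.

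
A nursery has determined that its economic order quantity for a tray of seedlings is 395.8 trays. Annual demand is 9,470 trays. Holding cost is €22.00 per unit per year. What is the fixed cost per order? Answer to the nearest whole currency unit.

Squaring Q* = √(2DS/H) gives Q*² = 2DS/H.
From Q* = √(2DS/H): S = Q*²H / (2D) = 395.8² × 22 / (2 × 9,470) = 181.9677.

S ≈ €182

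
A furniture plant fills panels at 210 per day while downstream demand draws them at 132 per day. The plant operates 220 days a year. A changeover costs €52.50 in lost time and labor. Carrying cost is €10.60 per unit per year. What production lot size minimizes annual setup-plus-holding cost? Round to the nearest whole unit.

Q* ≈ 880 panels

Annual demand D = 132 × 220 = 29,040.
Production build-up factor (1 − d/p) = 1 − 132/210 = 0.3714.
Q* = √(2DS / (H(1 − d/p))) = √(2 × 29,040 × 52.5 / (10.6 × 0.3714)).
= √(3,049,200 / 3.9371) ≈ 880.040.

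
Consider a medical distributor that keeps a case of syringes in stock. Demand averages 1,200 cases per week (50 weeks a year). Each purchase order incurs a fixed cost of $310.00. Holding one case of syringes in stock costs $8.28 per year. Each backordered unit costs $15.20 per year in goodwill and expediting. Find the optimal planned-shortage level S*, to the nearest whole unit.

Annual demand D = 1,200 × 50 = 60,000.
With planned backorders, Q* = √(2DS/H) · √((H+B)/B).
√(2DS/H) = √(2 × 60,000 × 310 / 8.28) = 2119.612.
√((H+B)/B) = √((8.28+15.2)/15.2) = 1.2429.
Q* ≈ 2634.411.
S* = Q* · H/(H+B) = 2634.411 × 8.28/23.48 ≈ 929.000.

S* ≈ 929 cases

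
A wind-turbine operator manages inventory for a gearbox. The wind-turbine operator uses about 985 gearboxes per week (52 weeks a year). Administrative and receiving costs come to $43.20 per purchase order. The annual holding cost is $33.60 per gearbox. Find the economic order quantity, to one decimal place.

Annual demand D = 985 × 52 = 51,220.
EOQ = √(2DS / H) = √(2 × 51,220 × 43.2 / 33.6).
= √(4,425,408 / 33.6) = √131,708.5714 ≈ 362.917.

Q* ≈ 362.9 gearboxes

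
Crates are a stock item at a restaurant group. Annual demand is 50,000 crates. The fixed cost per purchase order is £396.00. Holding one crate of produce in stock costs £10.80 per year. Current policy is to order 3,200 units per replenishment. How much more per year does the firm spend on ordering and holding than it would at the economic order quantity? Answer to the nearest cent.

Extra cost ≈ £2,787.07 per year

EOQ = √(2DS/H) = √(2 × 50,000 × 396 / 10.8) ≈ 1914.85.
Cost at Q* = (D/Q*)S + (Q*/2)H = √(2DSH) ≈ £20,680.43.
Cost at Q = 3,200: (50,000/3,200)×396 + (3,200/2)×10.8 = £6,187.50 + £17,280.00 = £23,467.50.
Excess = £23,467.50 − £20,680.43 = £2,787.07.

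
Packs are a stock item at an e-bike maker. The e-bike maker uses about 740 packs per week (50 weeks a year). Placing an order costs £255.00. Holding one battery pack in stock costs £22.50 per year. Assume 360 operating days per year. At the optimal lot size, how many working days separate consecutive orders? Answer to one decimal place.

Annual demand D = 740 × 50 = 37,000.
Q* = √(2DS/H) = √(2 × 37,000 × 255 / 22.5) ≈ 915.79.
Cycle time = Q*/D × 360 = 915.79 / 37,000 × 360 ≈ 8.910 days.

T ≈ 8.9 days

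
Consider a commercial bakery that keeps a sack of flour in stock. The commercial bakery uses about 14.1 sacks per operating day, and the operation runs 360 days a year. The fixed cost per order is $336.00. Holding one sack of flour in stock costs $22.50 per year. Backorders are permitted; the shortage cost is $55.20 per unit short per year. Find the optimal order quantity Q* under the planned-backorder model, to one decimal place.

Annual demand D = 14.1 × 360 = 5,076.
With planned backorders, Q* = √(2DS/H) · √((H+B)/B).
√(2DS/H) = √(2 × 5,076 × 336 / 22.5) = 389.363.
√((H+B)/B) = √((22.5+55.2)/55.2) = 1.1864.
Q* ≈ 461.950.

Q* ≈ 462.0 sacks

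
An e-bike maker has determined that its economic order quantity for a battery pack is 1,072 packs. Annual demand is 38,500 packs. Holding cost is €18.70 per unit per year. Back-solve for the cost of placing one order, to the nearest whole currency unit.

The basic EOQ model gives Q* = √(2DS/H); rearrange for the unknown.
From Q* = √(2DS/H): S = Q*²H / (2D) = 1,072² × 18.7 / (2 × 38,500) = 279.0875.

S ≈ €279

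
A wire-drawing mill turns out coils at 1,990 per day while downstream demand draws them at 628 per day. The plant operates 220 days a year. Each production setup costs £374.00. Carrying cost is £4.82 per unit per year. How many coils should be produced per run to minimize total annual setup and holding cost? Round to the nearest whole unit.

Annual demand D = 628 × 220 = 138,160.
Production build-up factor (1 − d/p) = 1 − 628/1,990 = 0.6844.
Q* = √(2DS / (H(1 − d/p))) = √(2 × 138,160 × 374 / (4.82 × 0.6844)).
= √(103,343,680 / 3.2989) ≈ 5597.014.

Q* ≈ 5,597 coils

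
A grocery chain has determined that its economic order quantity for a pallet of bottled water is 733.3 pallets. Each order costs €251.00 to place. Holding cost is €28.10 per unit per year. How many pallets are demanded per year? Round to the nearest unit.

D ≈ 30,100 pallets per year

Squaring Q* = √(2DS/H) gives Q*² = 2DS/H.
From Q* = √(2DS/H): D = Q*²H / (2S) = 733.3² × 28.1 / (2 × 251) = 30099.964.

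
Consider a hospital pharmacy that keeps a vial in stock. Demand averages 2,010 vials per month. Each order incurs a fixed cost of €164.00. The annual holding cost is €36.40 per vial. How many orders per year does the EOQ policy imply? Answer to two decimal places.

Annual demand D = 2,010 × 12 = 24,120.
Q* = √(2DS/H) = √(2 × 24,120 × 164 / 36.4) ≈ 466.20.
Orders per year = D / Q* = 24,120 / 466.20 ≈ 51.737.

N ≈ 51.74 orders per year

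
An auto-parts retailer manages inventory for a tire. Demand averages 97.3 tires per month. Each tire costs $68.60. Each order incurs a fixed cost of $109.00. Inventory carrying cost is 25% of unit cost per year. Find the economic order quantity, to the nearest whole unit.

Annual demand D = 97.3 × 12 = 1,167.6.
Holding cost H = 0.25 × $68.60 = $17.1500 per unit per year.
EOQ = √(2DS / H) = √(2 × 1,167.6 × 109 / 17.15).
= √(254,536.8 / 17.15) = √14,841.7959 ≈ 121.827.

Q* ≈ 122 tires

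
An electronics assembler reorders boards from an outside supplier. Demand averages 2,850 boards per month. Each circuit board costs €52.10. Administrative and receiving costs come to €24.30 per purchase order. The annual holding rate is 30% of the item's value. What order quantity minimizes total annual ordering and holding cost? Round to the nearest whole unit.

Q* ≈ 326 boards

Annual demand D = 2,850 × 12 = 34,200.
Holding cost H = 0.30 × €52.10 = €15.6300 per unit per year.
EOQ = √(2DS / H) = √(2 × 34,200 × 24.3 / 15.63).
= √(1,662,120 / 15.63) = √106,341.6507 ≈ 326.101.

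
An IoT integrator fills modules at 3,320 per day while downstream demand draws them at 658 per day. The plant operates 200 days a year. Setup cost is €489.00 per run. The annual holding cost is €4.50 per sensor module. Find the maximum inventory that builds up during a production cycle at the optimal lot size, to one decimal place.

Annual demand D = 658 × 200 = 131,600.
Production build-up factor (1 − d/p) = 1 − 658/3,320 = 0.8018.
Q* = √(2DS / (H(1 − d/p))) = √(2 × 131,600 × 489 / (4.5 × 0.8018)).
= √(128,704,800 / 3.6081) ≈ 5972.500.
Maximum inventory = Q*(1 − d/p) = 5972.500 × 0.8018 ≈ 4788.793.

I_max ≈ 4,788.8 modules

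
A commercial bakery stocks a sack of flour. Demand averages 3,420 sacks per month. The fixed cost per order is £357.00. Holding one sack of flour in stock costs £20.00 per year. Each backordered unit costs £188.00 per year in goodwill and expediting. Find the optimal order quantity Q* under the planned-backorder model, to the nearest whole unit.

Annual demand D = 3,420 × 12 = 41,040.
With planned backorders, Q* = √(2DS/H) · √((H+B)/B).
√(2DS/H) = √(2 × 41,040 × 357 / 20) = 1210.425.
√((H+B)/B) = √((20+188)/188) = 1.0518.
Q* ≈ 1273.182.

Q* ≈ 1,273 sacks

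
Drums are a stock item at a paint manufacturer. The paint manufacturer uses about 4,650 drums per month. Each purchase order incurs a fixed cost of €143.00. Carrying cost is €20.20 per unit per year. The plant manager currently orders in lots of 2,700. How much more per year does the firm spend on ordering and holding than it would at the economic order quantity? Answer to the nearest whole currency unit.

Annual demand D = 4,650 × 12 = 55,800.
EOQ = √(2DS/H) = √(2 × 55,800 × 143 / 20.2) ≈ 888.84.
Cost at Q* = (D/Q*)S + (Q*/2)H = √(2DSH) ≈ €17,954.60.
Cost at Q = 2,700: (55,800/2,700)×143 + (2,700/2)×20.2 = €2,955.33 + €27,270.00 = €30,225.33.
Excess = €30,225.33 − €17,954.60 = €12,270.73.

Extra cost ≈ €12,271 per year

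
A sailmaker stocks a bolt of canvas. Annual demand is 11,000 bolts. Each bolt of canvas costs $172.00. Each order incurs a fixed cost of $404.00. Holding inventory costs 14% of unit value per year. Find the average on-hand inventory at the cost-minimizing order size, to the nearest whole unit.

Average inventory ≈ 304 bolts

Holding cost H = 0.14 × $172.00 = $24.0800 per unit per year.
The optimal lot size = √(2DS/H) = √(2 × 11,000 × 404 / 24.08) ≈ 607.54.
Average inventory = Q*/2 ≈ 607.54 / 2 = 303.769.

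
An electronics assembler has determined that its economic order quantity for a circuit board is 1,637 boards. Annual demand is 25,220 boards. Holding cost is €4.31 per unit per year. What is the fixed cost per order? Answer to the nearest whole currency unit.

S ≈ €229

Squaring Q* = √(2DS/H) gives Q*² = 2DS/H.
From Q* = √(2DS/H): S = Q*²H / (2D) = 1,637² × 4.31 / (2 × 25,220) = 228.9811.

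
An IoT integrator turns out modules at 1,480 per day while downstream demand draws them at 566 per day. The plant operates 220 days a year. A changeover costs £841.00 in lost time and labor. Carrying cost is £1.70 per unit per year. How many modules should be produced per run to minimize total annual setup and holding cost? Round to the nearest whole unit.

Q* ≈ 14,124 modules

Annual demand D = 566 × 220 = 124,520.
Production build-up factor (1 − d/p) = 1 − 566/1,480 = 0.6176.
Q* = √(2DS / (H(1 − d/p))) = √(2 × 124,520 × 841 / (1.7 × 0.6176)).
= √(209,442,640 / 1.0499) ≈ 14124.265.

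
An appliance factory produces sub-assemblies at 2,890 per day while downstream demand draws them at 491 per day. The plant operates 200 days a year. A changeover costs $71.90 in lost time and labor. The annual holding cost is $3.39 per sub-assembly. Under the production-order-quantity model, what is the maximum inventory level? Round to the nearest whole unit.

Annual demand D = 491 × 200 = 98,200.
Production build-up factor (1 − d/p) = 1 − 491/2,890 = 0.8301.
Q* = √(2DS / (H(1 − d/p))) = √(2 × 98,200 × 71.9 / (3.39 × 0.8301)).
= √(14,121,160 / 2.8141) ≈ 2240.109.
Maximum inventory = Q*(1 − d/p) = 2240.109 × 0.8301 ≈ 1859.523.

I_max ≈ 1,860 sub-assemblies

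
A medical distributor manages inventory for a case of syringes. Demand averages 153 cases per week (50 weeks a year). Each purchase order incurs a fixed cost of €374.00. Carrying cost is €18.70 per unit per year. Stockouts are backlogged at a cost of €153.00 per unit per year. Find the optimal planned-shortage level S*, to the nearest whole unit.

Annual demand D = 153 × 50 = 7,650.
With planned backorders, Q* = √(2DS/H) · √((H+B)/B).
√(2DS/H) = √(2 × 7,650 × 374 / 18.7) = 553.173.
√((H+B)/B) = √((18.7+153)/153) = 1.0593.
Q* ≈ 586.003.
S* = Q* · H/(H+B) = 586.003 × 18.7/171.7 ≈ 63.822.

S* ≈ 64 cases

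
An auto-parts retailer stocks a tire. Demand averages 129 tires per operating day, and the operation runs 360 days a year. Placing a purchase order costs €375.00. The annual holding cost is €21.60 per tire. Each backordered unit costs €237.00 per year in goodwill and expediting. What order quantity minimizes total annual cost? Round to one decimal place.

Q* ≈ 1,326.4 tires

Annual demand D = 129 × 360 = 46,440.
With planned backorders, Q* = √(2DS/H) · √((H+B)/B).
√(2DS/H) = √(2 × 46,440 × 375 / 21.6) = 1269.843.
√((H+B)/B) = √((21.6+237)/237) = 1.0446.
Q* ≈ 1326.447.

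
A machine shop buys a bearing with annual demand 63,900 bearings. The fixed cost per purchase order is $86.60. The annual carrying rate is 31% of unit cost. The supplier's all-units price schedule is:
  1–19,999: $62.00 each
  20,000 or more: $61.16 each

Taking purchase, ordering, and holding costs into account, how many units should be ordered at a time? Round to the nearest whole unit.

Q* ≈ 759 bearings

Holding cost per unit per year at price C is H = 0.31·C.
Evaluate total cost at each tier's feasible EOQ or, if the EOQ is below the tier, at the tier's minimum quantity.
EOQ at $62.00 = 758.8 (feasible in tier 1): TC = 63,900×$62.00 + (63,900/758.8)×86.6 + (758.8/2)×0.31×$62.00 = $3,976,384.82.
EOQ at $61.16 = 764.0 < 20000, so use break Q=20000: TC = 63,900×$61.16 + (63,900/20000.0)×86.6 + (20000.0/2)×0.31×$61.16 = $4,097,996.69.
Lowest total cost is $3,976,384.82 at Q = 758.8.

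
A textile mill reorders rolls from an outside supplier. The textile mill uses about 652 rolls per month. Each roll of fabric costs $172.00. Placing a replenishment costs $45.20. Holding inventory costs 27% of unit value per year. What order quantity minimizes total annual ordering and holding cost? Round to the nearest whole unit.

Annual demand D = 652 × 12 = 7,824.
Holding cost H = 0.27 × $172.00 = $46.4400 per unit per year.
EOQ = √(2DS / H) = √(2 × 7,824 × 45.2 / 46.44).
= √(707,289.6 / 46.44) = √15,230.1809 ≈ 123.411.

Q* ≈ 123 rolls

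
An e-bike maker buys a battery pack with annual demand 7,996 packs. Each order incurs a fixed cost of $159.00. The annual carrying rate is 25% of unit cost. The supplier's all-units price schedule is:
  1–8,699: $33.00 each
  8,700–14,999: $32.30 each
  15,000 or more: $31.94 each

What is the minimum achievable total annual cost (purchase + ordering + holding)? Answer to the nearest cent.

Holding cost per unit per year at price C is H = 0.25·C.
Candidates are each tier's EOQ (if it falls in that tier) and each price-break quantity.
EOQ at $33.00 = 555.2 (feasible in tier 1): TC = 7,996×$33.00 + (7,996/555.2)×159 + (555.2/2)×0.25×$33.00 = $268,448.12.
EOQ at $32.30 = 561.1 < 8700, so use break Q=8700: TC = 7,996×$32.30 + (7,996/8700.0)×159 + (8700.0/2)×0.25×$32.30 = $293,543.18.
EOQ at $31.94 = 564.3 < 15000, so use break Q=15000: TC = 7,996×$31.94 + (7,996/15000.0)×159 + (15000.0/2)×0.25×$31.94 = $315,364.50.
Lowest total cost among the candidates is at Q = 555.2.

TC* ≈ $268,448.12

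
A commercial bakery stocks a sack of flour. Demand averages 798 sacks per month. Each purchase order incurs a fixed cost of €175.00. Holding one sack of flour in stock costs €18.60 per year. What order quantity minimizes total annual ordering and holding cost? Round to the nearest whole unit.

Annual demand D = 798 × 12 = 9,576.
EOQ = √(2DS / H) = √(2 × 9,576 × 175 / 18.6).
= √(3,351,600 / 18.6) = √180,193.5484 ≈ 424.492.

Q* ≈ 424 sacks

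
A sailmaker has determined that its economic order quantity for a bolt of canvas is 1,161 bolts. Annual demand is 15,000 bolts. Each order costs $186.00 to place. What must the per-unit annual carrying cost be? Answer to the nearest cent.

Invert the EOQ relation Q*² = 2DS/H.
From Q* = √(2DS/H): H = 2DS / Q*² = 2 × 15,000 × 186 / 1,161² = 4.1397.

H ≈ $4.14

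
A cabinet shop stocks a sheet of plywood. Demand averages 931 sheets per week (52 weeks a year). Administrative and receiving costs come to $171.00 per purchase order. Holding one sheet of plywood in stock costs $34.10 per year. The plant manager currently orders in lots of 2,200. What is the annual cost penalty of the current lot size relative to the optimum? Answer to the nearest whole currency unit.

Annual demand D = 931 × 52 = 48,412.
EOQ = √(2DS/H) = √(2 × 48,412 × 171 / 34.1) ≈ 696.81.
Cost at Q* = (D/Q*)S + (Q*/2)H = √(2DSH) ≈ $23,761.11.
Cost at Q = 2,200: (48,412/2,200)×171 + (2,200/2)×34.1 = $3,762.93 + $37,510.00 = $41,272.93.
Excess = $41,272.93 − $23,761.11 = $17,511.82.

Extra cost ≈ $17,512 per year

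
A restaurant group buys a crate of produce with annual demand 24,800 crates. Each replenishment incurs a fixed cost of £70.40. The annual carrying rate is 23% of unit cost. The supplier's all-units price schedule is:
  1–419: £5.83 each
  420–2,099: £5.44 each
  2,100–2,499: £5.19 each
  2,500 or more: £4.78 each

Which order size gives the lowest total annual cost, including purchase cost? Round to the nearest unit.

Holding cost per unit per year at price C is H = 0.23·C.
For each price level, check whether its EOQ is feasible; otherwise the best quantity at that price is the breakpoint.
Tier 1 (£5.83): EOQ = 1613.7 exceeds tier's upper bound 419, so this tier is dominated.
EOQ at £5.44 = 1670.6 (feasible in tier 2): TC = 24,800×£5.44 + (24,800/1670.6)×70.4 + (1670.6/2)×0.23×£5.44 = £137,002.21.
EOQ at £5.19 = 1710.3 < 2100, so use break Q=2100: TC = 24,800×£5.19 + (24,800/2100.0)×70.4 + (2100.0/2)×0.23×£5.19 = £130,796.78.
EOQ at £4.78 = 1782.2 < 2500, so use break Q=2500: TC = 24,800×£4.78 + (24,800/2500.0)×70.4 + (2500.0/2)×0.23×£4.78 = £120,616.62.
Lowest total cost is £120,616.62 at Q = 2500.0.

Q* ≈ 2,500 crates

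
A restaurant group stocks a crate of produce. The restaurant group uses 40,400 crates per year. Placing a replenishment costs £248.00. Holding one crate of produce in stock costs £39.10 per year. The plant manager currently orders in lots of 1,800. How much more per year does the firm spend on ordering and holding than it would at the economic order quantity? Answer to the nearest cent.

EOQ = √(2DS/H) = √(2 × 40,400 × 248 / 39.1) ≈ 715.88.
Cost at Q* = (D/Q*)S + (Q*/2)H = √(2DSH) ≈ £27,991.10.
Cost at Q = 1,800: (40,400/1,800)×248 + (1,800/2)×39.1 = £5,566.22 + £35,190.00 = £40,756.22.
Excess = £40,756.22 − £27,991.10 = £12,765.13.

Extra cost ≈ £12,765.13 per year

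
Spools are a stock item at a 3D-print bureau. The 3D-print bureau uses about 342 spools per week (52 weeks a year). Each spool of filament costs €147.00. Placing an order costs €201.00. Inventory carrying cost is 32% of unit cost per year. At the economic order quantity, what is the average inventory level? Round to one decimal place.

Annual demand D = 342 × 52 = 17,784.
Holding cost H = 0.32 × €147.00 = €47.0400 per unit per year.
EOQ = √(2DS/H) = √(2 × 17,784 × 201 / 47.04) ≈ 389.85.
Average inventory = Q*/2 ≈ 389.85 / 2 = 194.923.

Average inventory ≈ 194.9 spools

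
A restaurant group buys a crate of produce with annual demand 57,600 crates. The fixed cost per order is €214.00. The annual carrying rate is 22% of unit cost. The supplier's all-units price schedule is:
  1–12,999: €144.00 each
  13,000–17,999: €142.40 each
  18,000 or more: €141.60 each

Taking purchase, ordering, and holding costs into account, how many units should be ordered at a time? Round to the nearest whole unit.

Holding cost per unit per year at price C is H = 0.22·C.
For each price level, check whether its EOQ is feasible; otherwise the best quantity at that price is the breakpoint.
EOQ at €144.00 = 882.1 (feasible in tier 1): TC = 57,600×€144.00 + (57,600/882.1)×214 + (882.1/2)×0.22×€144.00 = €8,322,346.39.
EOQ at €142.40 = 887.1 < 13000, so use break Q=13000: TC = 57,600×€142.40 + (57,600/13000.0)×214 + (13000.0/2)×0.22×€142.40 = €8,406,820.18.
EOQ at €141.60 = 889.6 < 18000, so use break Q=18000: TC = 57,600×€141.60 + (57,600/18000.0)×214 + (18000.0/2)×0.22×€141.60 = €8,437,212.80.
Lowest total cost is €8,322,346.39 at Q = 882.1.

Q* ≈ 882 crates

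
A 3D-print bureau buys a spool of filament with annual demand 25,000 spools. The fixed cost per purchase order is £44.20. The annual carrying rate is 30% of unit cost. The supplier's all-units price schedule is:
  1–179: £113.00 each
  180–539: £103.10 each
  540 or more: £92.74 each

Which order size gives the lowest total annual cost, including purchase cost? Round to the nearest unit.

Holding cost per unit per year at price C is H = 0.30·C.
Candidates are each tier's EOQ (if it falls in that tier) and each price-break quantity.
Tier 1 (£113.00): EOQ = 255.3 exceeds tier's upper bound 179, so this tier is dominated.
EOQ at £103.10 = 267.3 (feasible in tier 2): TC = 25,000×£103.10 + (25,000/267.3)×44.2 + (267.3/2)×0.30×£103.10 = £2,585,767.73.
EOQ at £92.74 = 281.8 < 540, so use break Q=540: TC = 25,000×£92.74 + (25,000/540.0)×44.2 + (540.0/2)×0.30×£92.74 = £2,328,058.24.
Lowest total cost is £2,328,058.24 at Q = 540.0.

Q* ≈ 540 spools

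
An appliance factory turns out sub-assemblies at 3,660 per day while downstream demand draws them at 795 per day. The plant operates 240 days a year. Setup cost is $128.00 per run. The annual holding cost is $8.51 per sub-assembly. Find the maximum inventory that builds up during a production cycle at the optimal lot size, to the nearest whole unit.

I_max ≈ 2,120 sub-assemblies

Annual demand D = 795 × 240 = 190,800.
Production build-up factor (1 − d/p) = 1 − 795/3,660 = 0.7828.
Q* = √(2DS / (H(1 − d/p))) = √(2 × 190,800 × 128 / (8.51 × 0.7828)).
= √(48,844,800 / 6.6615) ≈ 2707.838.
Maximum inventory = Q*(1 − d/p) = 2707.838 × 0.7828 ≈ 2119.660.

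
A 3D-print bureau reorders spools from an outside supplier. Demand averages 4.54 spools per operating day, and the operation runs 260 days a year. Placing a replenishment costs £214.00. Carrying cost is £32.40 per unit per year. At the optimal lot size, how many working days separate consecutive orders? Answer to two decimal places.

Annual demand D = 4.54 × 260 = 1,180.4.
EOQ = √(2DS/H) = √(2 × 1,180.4 × 214 / 32.4) ≈ 124.87.
Cycle time = Q*/D × 260 = 124.87 / 1,180.4 × 260 ≈ 27.505 days.

T ≈ 27.50 days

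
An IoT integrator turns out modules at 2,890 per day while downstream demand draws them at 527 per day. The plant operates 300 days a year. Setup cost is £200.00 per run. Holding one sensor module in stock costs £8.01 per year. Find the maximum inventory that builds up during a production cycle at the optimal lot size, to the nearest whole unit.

Annual demand D = 527 × 300 = 158,100.
Production build-up factor (1 − d/p) = 1 − 527/2,890 = 0.8176.
Q* = √(2DS / (H(1 − d/p))) = √(2 × 158,100 × 200 / (8.01 × 0.8176)).
= √(63,240,000 / 6.5494) ≈ 3107.397.
Maximum inventory = Q*(1 − d/p) = 3107.397 × 0.8176 ≈ 2540.754.

I_max ≈ 2,541 modules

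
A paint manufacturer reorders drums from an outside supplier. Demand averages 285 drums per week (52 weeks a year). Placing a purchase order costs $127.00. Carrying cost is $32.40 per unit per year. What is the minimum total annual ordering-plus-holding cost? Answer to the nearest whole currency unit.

TC* ≈ $11,044

Annual demand D = 285 × 52 = 14,820.
The optimal lot size = √(2DS/H) = √(2 × 14,820 × 127 / 32.4) ≈ 340.85.
At Q*, ordering cost (D/Q*)S equals holding cost (Q*/2)H, each = √(DSH/2).
Minimum total = √(2DSH) = √(2 × 14,820 × 127 × 32.4) ≈ 11043.671.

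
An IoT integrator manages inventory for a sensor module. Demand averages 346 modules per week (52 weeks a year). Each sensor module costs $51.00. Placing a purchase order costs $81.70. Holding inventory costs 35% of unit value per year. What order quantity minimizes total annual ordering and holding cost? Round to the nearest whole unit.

Annual demand D = 346 × 52 = 17,992.
Holding cost H = 0.35 × $51.00 = $17.8500 per unit per year.
EOQ = √(2DS / H) = √(2 × 17,992 × 81.7 / 17.85).
= √(2,939,892.8 / 17.85) = √164,699.8768 ≈ 405.832.

Q* ≈ 406 modules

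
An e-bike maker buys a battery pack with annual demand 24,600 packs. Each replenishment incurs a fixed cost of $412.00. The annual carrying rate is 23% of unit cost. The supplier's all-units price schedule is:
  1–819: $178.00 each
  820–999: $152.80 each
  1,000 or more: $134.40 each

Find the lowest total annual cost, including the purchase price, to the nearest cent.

TC* ≈ $3,331,831.20

Holding cost per unit per year at price C is H = 0.23·C.
Candidates are each tier's EOQ (if it falls in that tier) and each price-break quantity.
EOQ at $178.00 = 703.7 (feasible in tier 1): TC = 24,600×$178.00 + (24,600/703.7)×412 + (703.7/2)×0.23×$178.00 = $4,407,607.47.
EOQ at $152.80 = 759.5 < 820, so use break Q=820: TC = 24,600×$152.80 + (24,600/820.0)×412 + (820.0/2)×0.23×$152.80 = $3,785,649.04.
EOQ at $134.40 = 809.8 < 1000, so use break Q=1000: TC = 24,600×$134.40 + (24,600/1000.0)×412 + (1000.0/2)×0.23×$134.40 = $3,331,831.20.
Lowest total cost among the candidates is at Q = 1000.0.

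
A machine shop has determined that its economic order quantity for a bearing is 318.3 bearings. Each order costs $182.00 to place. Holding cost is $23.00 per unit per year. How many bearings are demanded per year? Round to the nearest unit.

Invert the EOQ relation Q*² = 2DS/H.
From Q* = √(2DS/H): D = Q*²H / (2S) = 318.3² × 23 / (2 × 182) = 6401.765.

D ≈ 6,402 bearings per year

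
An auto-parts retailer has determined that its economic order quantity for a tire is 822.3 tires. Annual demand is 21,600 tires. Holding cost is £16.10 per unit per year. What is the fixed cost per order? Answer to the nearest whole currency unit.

S ≈ £252

Invert the EOQ relation Q*² = 2DS/H.
From Q* = √(2DS/H): S = Q*²H / (2D) = 822.3² × 16.1 / (2 × 21,600) = 252.0013.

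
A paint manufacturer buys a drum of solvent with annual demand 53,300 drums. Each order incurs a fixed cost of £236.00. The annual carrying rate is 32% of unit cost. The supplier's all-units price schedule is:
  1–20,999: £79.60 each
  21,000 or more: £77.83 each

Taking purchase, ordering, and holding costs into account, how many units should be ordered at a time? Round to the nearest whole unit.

Holding cost per unit per year at price C is H = 0.32·C.
Candidates are each tier's EOQ (if it falls in that tier) and each price-break quantity.
EOQ at £79.60 = 993.8 (feasible in tier 1): TC = 53,300×£79.60 + (53,300/993.8)×236 + (993.8/2)×0.32×£79.60 = £4,267,994.31.
EOQ at £77.83 = 1005.0 < 21000, so use break Q=21000: TC = 53,300×£77.83 + (53,300/21000.0)×236 + (21000.0/2)×0.32×£77.83 = £4,410,446.79.
Lowest total cost is £4,267,994.31 at Q = 993.8.

Q* ≈ 994 drums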